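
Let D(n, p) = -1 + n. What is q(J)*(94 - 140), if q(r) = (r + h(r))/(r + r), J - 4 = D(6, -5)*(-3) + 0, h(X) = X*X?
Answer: 230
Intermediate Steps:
h(X) = X²
J = -11 (J = 4 + ((-1 + 6)*(-3) + 0) = 4 + (5*(-3) + 0) = 4 + (-15 + 0) = 4 - 15 = -11)
q(r) = (r + r²)/(2*r) (q(r) = (r + r²)/(r + r) = (r + r²)/((2*r)) = (r + r²)*(1/(2*r)) = (r + r²)/(2*r))
q(J)*(94 - 140) = (½ + (½)*(-11))*(94 - 140) = (½ - 11/2)*(-46) = -5*(-46) = 230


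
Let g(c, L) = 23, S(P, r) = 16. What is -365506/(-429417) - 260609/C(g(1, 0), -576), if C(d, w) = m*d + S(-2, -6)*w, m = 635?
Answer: -109940223119/2314128213 ≈ -47.508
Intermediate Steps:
C(d, w) = 16*w + 635*d (C(d, w) = 635*d + 16*w = 16*w + 635*d)
-365506/(-429417) - 260609/C(g(1, 0), -576) = -365506/(-429417) - 260609/(16*(-576) + 635*23) = -365506*(-1/429417) - 260609/(-9216 + 14605) = 365506/429417 - 260609/5389 = -109940223119/2314128213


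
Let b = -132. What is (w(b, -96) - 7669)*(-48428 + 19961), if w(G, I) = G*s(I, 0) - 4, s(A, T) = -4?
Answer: 203396715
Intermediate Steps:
w(G, I) = -4 - 4*G (w(G, I) = G*(-4) - 4 = -4*G - 4 = -4 - 4*G)
(w(b, -96) - 7669)*(-48428 + 19961) = ((-4 - 4*(-132)) - 7669)*(-48428 + 19961) = ((-4 + 528) - 7669)*(-28467) = (524 - 7669)*(-28467) = -7145*(-28467) = 203396715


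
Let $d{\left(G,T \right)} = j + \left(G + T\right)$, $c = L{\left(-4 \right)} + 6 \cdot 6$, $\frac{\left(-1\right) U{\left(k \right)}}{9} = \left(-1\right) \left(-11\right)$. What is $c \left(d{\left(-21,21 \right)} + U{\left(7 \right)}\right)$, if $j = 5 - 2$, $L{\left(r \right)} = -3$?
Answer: $-3168$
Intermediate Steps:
$U{\left(k \right)} = -99$ ($U{\left(k \right)} = - 9 \left(\left(-1\right) \left(-11\right)\right) = \left(-9\right) 11 = -99$)
$c = 33$ ($c = -3 + 6 \cdot 6 = -3 + 36 = 33$)
$j = 3$
$d{\left(G,T \right)} = 3 + G + T$ ($d{\left(G,T \right)} = 3 + \left(G + T\right) = 3 + G + T$)
$c \left(d{\left(-21,21 \right)} + U{\left(7 \right)}\right) = 33 \left(\left(3 - 21 + 21\right) - 99\right) = 33 \left(3 - 99\right) = 33 \left(-96\right) = -3168$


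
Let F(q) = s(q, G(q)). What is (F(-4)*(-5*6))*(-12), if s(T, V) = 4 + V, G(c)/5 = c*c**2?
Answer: -113760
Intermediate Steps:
G(c) = 5*c**3 (G(c) = 5*(c*c**2) = 5*c**3)
F(q) = 4 + 5*q**3
(F(-4)*(-5*6))*(-12) = ((4 + 5*(-4)**3)*(-5*6))*(-12) = ((4 + 5*(-64))*(-30))*(-12) = ((4 - 320)*(-30))*(-12) = -316*(-30)*(-12) = 9480*(-12) = -113760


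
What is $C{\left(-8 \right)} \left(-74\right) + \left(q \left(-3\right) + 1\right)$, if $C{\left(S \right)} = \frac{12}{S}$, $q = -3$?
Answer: $121$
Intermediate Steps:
$C{\left(-8 \right)} \left(-74\right) + \left(q \left(-3\right) + 1\right) = \frac{12}{-8} \left(-74\right) + \left(\left(-3\right) \left(-3\right) + 1\right) = 12 \left(- \frac{1}{8}\right) \left(-74\right) + \left(9 + 1\right) = \left(- \frac{3}{2}\right) \left(-74\right) + 10 = 111 + 10 = 121$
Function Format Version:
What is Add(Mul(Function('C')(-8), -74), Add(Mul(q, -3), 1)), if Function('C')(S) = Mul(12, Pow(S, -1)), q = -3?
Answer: 121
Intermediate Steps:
Add(Mul(Function('C')(-8), -74), Add(Mul(q, -3), 1)) = Add(Mul(Mul(12, Pow(-8, -1)), -74), Add(Mul(-3, -3), 1)) = Add(Mul(Mul(12, Rational(-1, 8)), -74), Add(9, 1)) = Add(Mul(Rational(-3, 2), -74), 10) = Add(111, 10) = 121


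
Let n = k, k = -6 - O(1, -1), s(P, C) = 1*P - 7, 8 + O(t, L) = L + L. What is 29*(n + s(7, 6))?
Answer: 116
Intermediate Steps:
O(t, L) = -8 + 2*L (O(t, L) = -8 + (L + L) = -8 + 2*L)
s(P, C) = -7 + P (s(P, C) = P - 7 = -7 + P)
k = 4 (k = -6 - (-8 + 2*(-1)) = -6 - (-8 - 2) = -6 - 1*(-10) = -6 + 10 = 4)
n = 4
29*(n + s(7, 6)) = 29*(4 + (-7 + 7)) = 29*(4 + 0) = 29*4 = 116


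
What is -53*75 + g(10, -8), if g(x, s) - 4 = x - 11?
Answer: -3972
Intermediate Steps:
g(x, s) = -7 + x (g(x, s) = 4 + (x - 11) = 4 + (-11 + x) = -7 + x)
-53*75 + g(10, -8) = -53*75 + (-7 + 10) = -3975 + 3 = -3972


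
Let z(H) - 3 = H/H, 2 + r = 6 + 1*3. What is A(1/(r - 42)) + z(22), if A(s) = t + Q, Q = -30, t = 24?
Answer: -2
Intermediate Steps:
r = 7 (r = -2 + (6 + 1*3) = -2 + (6 + 3) = -2 + 9 = 7)
z(H) = 4 (z(H) = 3 + H/H = 3 + 1 = 4)
A(s) = -6 (A(s) = 24 - 30 = -6)
A(1/(r - 42)) + z(22) = -6 + 4 = -2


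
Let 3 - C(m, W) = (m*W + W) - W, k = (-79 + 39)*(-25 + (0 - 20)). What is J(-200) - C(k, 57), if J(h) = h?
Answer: 102397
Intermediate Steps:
k = 1800 (k = -40*(-25 - 20) = -40*(-45) = 1800)
C(m, W) = 3 - W*m (C(m, W) = 3 - ((m*W + W) - W) = 3 - ((W*m + W) - W) = 3 - ((W + W*m) - W) = 3 - W*m)
J(-200) - C(k, 57) = -200 - (3 - 1*57*1800) = -200 - (3 - 102600) = -200 - 1*(-102597) = -200 + 102597 = 102397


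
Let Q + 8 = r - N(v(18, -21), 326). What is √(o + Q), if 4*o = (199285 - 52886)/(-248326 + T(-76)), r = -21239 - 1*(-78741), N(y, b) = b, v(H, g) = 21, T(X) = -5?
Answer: √14101773840394923/496662 ≈ 239.10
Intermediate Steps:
r = 57502 (r = -21239 + 78741 = 57502)
o = -146399/993324 (o = ((199285 - 52886)/(-248326 - 5))/4 = (146399/(-248331))/4 = (146399*(-1/248331))/4 = (¼)*(-146399/248331) = -146399/993324 ≈ -0.14738)
Q = 57168 (Q = -8 + (57502 - 1*326) = -8 + (57502 - 326) = -8 + 57176 = 57168)
√(o + Q) = √(-146399/993324 + 57168) = √(56786200033/993324) = √14101773840394923/496662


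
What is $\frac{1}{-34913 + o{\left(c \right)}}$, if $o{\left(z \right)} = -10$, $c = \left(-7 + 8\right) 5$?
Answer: $- \frac{1}{34923} \approx -2.8634 \cdot 10^{-5}$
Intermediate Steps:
$c = 5$ ($c = 1 \cdot 5 = 5$)
$\frac{1}{-34913 + o{\left(c \right)}} = \frac{1}{-34913 - 10} = \frac{1}{-34923} = - \frac{1}{34923}$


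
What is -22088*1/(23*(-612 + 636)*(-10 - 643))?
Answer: 2761/45057 ≈ 0.061278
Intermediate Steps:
-22088*1/(23*(-612 + 636)*(-10 - 643)) = -22088/(23*(24*(-653))) = -22088/(23*(-15672)) = -22088/(-360456) = -22088*(-1/360456) = 2761/45057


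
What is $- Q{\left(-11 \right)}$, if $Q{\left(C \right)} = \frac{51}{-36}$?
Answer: $\frac{17}{12} \approx 1.4167$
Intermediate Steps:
$Q{\left(C \right)} = - \frac{17}{12}$ ($Q{\left(C \right)} = 51 \left(- \frac{1}{36}\right) = - \frac{17}{12}$)
$- Q{\left(-11 \right)} = \left(-1\right) \left(- \frac{17}{12}\right) = \frac{17}{12}$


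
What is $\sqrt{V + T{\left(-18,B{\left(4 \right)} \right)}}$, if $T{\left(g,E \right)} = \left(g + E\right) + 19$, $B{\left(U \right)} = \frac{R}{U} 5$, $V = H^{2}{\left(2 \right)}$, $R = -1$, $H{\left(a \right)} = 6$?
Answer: $\frac{\sqrt{143}}{2} \approx 5.9791$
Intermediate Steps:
$V = 36$ ($V = 6^{2} = 36$)
$B{\left(U \right)} = - \frac{5}{U}$ ($B{\left(U \right)} = \frac{1}{U} \left(-1\right) 5 = - \frac{1}{U} 5 = - \frac{5}{U}$)
$T{\left(g,E \right)} = 19 + E + g$ ($T{\left(g,E \right)} = \left(E + g\right) + 19 = 19 + E + g$)
$\sqrt{V + T{\left(-18,B{\left(4 \right)} \right)}} = \sqrt{36 - \left(-1 + \frac{5}{4}\right)} = \sqrt{36 - \frac{1}{4}} = \sqrt{\frac{143}{4}} = \frac{\sqrt{143}}{2}$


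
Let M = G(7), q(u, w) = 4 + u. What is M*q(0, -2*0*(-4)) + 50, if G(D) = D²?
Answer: 246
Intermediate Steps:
M = 49 (M = 7² = 49)
M*q(0, -2*0*(-4)) + 50 = 49*(4 + 0) + 50 = 49*4 + 50 = 196 + 50 = 246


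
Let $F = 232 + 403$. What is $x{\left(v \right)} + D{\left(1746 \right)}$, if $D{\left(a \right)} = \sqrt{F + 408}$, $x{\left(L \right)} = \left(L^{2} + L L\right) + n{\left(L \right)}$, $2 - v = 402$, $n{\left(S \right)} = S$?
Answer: $319600 + \sqrt{1043} \approx 3.1963 \cdot 10^{5}$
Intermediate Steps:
$v = -400$ ($v = 2 - 402 = -400$)
$F = 635$
$x{\left(L \right)} = L + 2 L^{2}$ ($x{\left(L \right)} = \left(L^{2} + L L\right) + L = \left(L^{2} + L^{2}\right) + L = 2 L^{2} + L = L + 2 L^{2}$)
$D{\left(a \right)} = \sqrt{1043}$ ($D{\left(a \right)} = \sqrt{635 + 408} = \sqrt{1043}$)
$x{\left(v \right)} + D{\left(1746 \right)} = - 400 \left(1 + 2 \left(-400\right)\right) + \sqrt{1043} = - 400 \left(1 - 800\right) + \sqrt{1043} = \left(-400\right) \left(-799\right) + \sqrt{1043} = 319600 + \sqrt{1043}$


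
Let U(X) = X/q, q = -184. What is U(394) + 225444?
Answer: 20740651/92 ≈ 2.2544e+5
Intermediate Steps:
U(X) = -X/184 (U(X) = X/(-184) = X*(-1/184) = -X/184)
U(394) + 225444 = -1/184*394 + 225444 = -197/92 + 225444 = 20740651/92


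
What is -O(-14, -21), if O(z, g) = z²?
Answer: -196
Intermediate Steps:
-O(-14, -21) = -1*(-14)² = -1*196 = -196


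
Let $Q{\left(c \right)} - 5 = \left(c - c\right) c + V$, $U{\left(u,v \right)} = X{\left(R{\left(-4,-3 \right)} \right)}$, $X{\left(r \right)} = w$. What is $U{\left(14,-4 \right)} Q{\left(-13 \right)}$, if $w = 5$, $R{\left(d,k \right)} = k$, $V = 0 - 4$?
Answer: $5$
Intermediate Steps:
$V = -4$ ($V = 0 - 4 = -4$)
$X{\left(r \right)} = 5$
$U{\left(u,v \right)} = 5$
$Q{\left(c \right)} = 1$ ($Q{\left(c \right)} = 5 + \left(\left(c - c\right) c - 4\right) = 5 - \left(4 + 0 c\right) = 5 + \left(0 - 4\right) = 5 - 4 = 1$)
$U{\left(14,-4 \right)} Q{\left(-13 \right)} = 5 \cdot 1 = 5$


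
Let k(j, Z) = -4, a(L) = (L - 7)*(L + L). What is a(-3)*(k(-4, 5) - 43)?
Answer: -2820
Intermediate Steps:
a(L) = 2*L*(-7 + L) (a(L) = (-7 + L)*(2*L) = 2*L*(-7 + L))
a(-3)*(k(-4, 5) - 43) = (2*(-3)*(-7 - 3))*(-4 - 43) = (2*(-3)*(-10))*(-47) = 60*(-47) = -2820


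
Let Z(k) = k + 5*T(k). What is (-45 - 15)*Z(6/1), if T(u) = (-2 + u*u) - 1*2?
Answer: -9960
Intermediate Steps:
T(u) = -4 + u² (T(u) = (-2 + u²) - 2 = -4 + u²)
Z(k) = -20 + k + 5*k² (Z(k) = k + 5*(-4 + k²) = k + (-20 + 5*k²) = -20 + k + 5*k²)
(-45 - 15)*Z(6/1) = (-45 - 15)*(-20 + 6/1 + 5*(6/1)²) = -60*(-20 + 6*1 + 5*(6*1)²) = -60*(-20 + 6 + 5*6²) = -60*(-20 + 6 + 5*36) = -60*(-20 + 6 + 180) = -60*166 = -9960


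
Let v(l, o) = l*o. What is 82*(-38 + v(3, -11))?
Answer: -5822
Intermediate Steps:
82*(-38 + v(3, -11)) = 82*(-38 + 3*(-11)) = 82*(-38 - 33) = 82*(-71) = -5822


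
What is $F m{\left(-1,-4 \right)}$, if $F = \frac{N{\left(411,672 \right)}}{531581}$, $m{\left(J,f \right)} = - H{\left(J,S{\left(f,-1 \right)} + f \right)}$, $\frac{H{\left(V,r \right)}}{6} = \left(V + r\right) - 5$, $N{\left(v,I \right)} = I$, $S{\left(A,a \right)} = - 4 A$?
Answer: $- \frac{24192}{531581} \approx -0.04551$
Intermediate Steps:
$H{\left(V,r \right)} = -30 + 6 V + 6 r$ ($H{\left(V,r \right)} = 6 \left(\left(V + r\right) - 5\right) = 6 \left(-5 + V + r\right) = -30 + 6 V + 6 r$)
$m{\left(J,f \right)} = 30 - 6 J + 18 f$ ($m{\left(J,f \right)} = - (-30 + 6 J + 6 \left(- 4 f + f\right)) = - (-30 + 6 J + 6 \left(- 3 f\right)) = - (-30 + 6 J - 18 f) = - (-30 - 18 f + 6 J) = 30 - 6 J + 18 f$)
$F = \frac{672}{531581} \approx 0.0012642$
$F m{\left(-1,-4 \right)} = \frac{672 \left(30 - -6 + 18 \left(-4\right)\right)}{531581} = \frac{672 \left(30 + 6 - 72\right)}{531581} = \frac{672}{531581} \left(-36\right) = - \frac{24192}{531581}$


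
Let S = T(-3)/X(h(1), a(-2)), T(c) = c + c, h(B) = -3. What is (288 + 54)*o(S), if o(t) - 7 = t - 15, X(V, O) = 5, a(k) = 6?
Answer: -15732/5 ≈ -3146.4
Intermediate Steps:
T(c) = 2*c
S = -6/5 (S = (2*(-3))/5 = -6*1/5 = -6/5 ≈ -1.2000)
o(t) = -8 + t (o(t) = 7 + (t - 15) = 7 + (-15 + t) = -8 + t)
(288 + 54)*o(S) = (288 + 54)*(-8 - 6/5) = 342*(-46/5) = -15732/5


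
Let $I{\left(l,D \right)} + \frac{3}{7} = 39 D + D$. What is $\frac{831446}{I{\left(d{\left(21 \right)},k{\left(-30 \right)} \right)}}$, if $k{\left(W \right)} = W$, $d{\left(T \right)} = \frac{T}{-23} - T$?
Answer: $- \frac{5820122}{8403} \approx -692.62$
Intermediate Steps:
$d{\left(T \right)} = - \frac{24 T}{23}$ ($d{\left(T \right)} = T \left(- \frac{1}{23}\right) - T = - \frac{T}{23} - T = - \frac{24 T}{23}$)
$I{\left(l,D \right)} = - \frac{3}{7} + 40 D$ ($I{\left(l,D \right)} = - \frac{3}{7} + \left(39 D + D\right) = - \frac{3}{7} + 40 D$)
$\frac{831446}{I{\left(d{\left(21 \right)},k{\left(-30 \right)} \right)}} = \frac{831446}{- \frac{3}{7} + 40 \left(-30\right)} = \frac{831446}{- \frac{3}{7} - 1200} = \frac{831446}{- \frac{8403}{7}} = 831446 \left(- \frac{7}{8403}\right) = - \frac{5820122}{8403}$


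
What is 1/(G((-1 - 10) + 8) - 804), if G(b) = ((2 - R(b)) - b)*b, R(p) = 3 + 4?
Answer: -1/798 ≈ -0.0012531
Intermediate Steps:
R(p) = 7
G(b) = b*(-5 - b) (G(b) = ((2 - 1*7) - b)*b = ((2 - 7) - b)*b = (-5 - b)*b = b*(-5 - b))
1/(G((-1 - 10) + 8) - 804) = 1/(-((-1 - 10) + 8)*(5 + ((-1 - 10) + 8)) - 804) = 1/(-(-11 + 8)*(5 + (-11 + 8)) - 804) = 1/(-1*(-3)*(5 - 3) - 804) = 1/(-1*(-3)*2 - 804) = 1/(6 - 804) = 1/(-798) = -1/798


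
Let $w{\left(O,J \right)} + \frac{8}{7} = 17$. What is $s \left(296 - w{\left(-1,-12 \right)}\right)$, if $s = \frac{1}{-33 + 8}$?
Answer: $- \frac{1961}{175} \approx -11.206$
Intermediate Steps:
$w{\left(O,J \right)} = \frac{111}{7}$ ($w{\left(O,J \right)} = - \frac{8}{7} + 17 = \frac{111}{7}$)
$s = - \frac{1}{25}$ ($s = \frac{1}{-25} = - \frac{1}{25} \approx -0.04$)
$s \left(296 - w{\left(-1,-12 \right)}\right) = - \frac{296 - \frac{111}{7}}{25} = \left(- \frac{1}{25}\right) \frac{1961}{7} = - \frac{1961}{175}$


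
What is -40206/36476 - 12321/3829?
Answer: -301684785/69833302 ≈ -4.3201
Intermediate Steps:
-40206/36476 - 12321/3829 = -40206*1/36476 - 12321*1/3829 = -20103/18238 - 12321/3829 = -301684785/69833302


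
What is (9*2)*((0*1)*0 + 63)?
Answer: 1134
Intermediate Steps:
(9*2)*((0*1)*0 + 63) = 18*(0*0 + 63) = 18*(0 + 63) = 18*63 = 1134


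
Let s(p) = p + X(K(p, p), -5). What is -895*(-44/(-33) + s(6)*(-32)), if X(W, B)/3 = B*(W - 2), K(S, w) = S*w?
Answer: -43307260/3 ≈ -1.4436e+7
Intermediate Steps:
X(W, B) = 3*B*(-2 + W) (X(W, B) = 3*(B*(W - 2)) = 3*(B*(-2 + W)) = 3*B*(-2 + W))
s(p) = 30 + p - 15*p**2 (s(p) = p + 3*(-5)*(-2 + p*p) = p + 3*(-5)*(-2 + p**2) = p + (30 - 15*p**2) = 30 + p - 15*p**2)
-895*(-44/(-33) + s(6)*(-32)) = -895*(-44/(-33) + (30 + 6 - 15*6**2)*(-32)) = -895*(-44*(-1/33) + (30 + 6 - 15*36)*(-32)) = -895*(4/3 + (30 + 6 - 540)*(-32)) = -895*(4/3 - 504*(-32)) = -895*(4/3 + 16128) = -895*48388/3 = -43307260/3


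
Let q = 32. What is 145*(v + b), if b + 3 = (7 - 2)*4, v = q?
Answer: 7105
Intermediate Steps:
v = 32
b = 17 (b = -3 + (7 - 2)*4 = -3 + 5*4 = -3 + 20 = 17)
145*(v + b) = 145*(32 + 17) = 145*49 = 7105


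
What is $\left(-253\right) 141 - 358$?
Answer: $-36031$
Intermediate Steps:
$\left(-253\right) 141 - 358 = -35673 - 358 = -36031$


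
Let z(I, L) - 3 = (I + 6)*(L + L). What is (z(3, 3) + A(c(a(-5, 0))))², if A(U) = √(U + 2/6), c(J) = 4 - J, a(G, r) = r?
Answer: (171 + √39)²/9 ≈ 3490.6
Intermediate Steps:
z(I, L) = 3 + 2*L*(6 + I) (z(I, L) = 3 + (I + 6)*(L + L) = 3 + (6 + I)*(2*L) = 3 + 2*L*(6 + I))
A(U) = √(⅓ + U) (A(U) = √(U + 2*(⅙)) = √(U + ⅓) = √(⅓ + U))
(z(3, 3) + A(c(a(-5, 0))))² = ((3 + 12*3 + 2*3*3) + √(3 + 9*(4 - 1*0))/3)² = ((3 + 36 + 18) + √(3 + 9*(4 + 0))/3)² = (57 + √(3 + 9*4)/3)² = (57 + √(3 + 36)/3)² = (57 + √39/3)²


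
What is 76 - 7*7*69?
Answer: -3305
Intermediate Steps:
76 - 7*7*69 = 76 - 49*69 = 76 - 3381 = -3305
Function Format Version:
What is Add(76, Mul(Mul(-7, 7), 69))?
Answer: -3305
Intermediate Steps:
Add(76, Mul(Mul(-7, 7), 69)) = Add(76, Mul(-49, 69)) = Add(76, -3381) = -3305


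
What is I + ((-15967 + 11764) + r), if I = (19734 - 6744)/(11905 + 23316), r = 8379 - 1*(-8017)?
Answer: 429462643/35221 ≈ 12193.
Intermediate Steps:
r = 16396 (r = 8379 + 8017 = 16396)
I = 12990/35221 ≈ 0.36881
I + ((-15967 + 11764) + r) = 12990/35221 + ((-15967 + 11764) + 16396) = 12990/35221 + (-4203 + 16396) = 12990/35221 + 12193 = 429462643/35221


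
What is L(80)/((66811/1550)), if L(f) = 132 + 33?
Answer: 255750/66811 ≈ 3.8280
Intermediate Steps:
L(f) = 165
L(80)/((66811/1550)) = 165/((66811/1550)) = 165/((66811*(1/1550))) = 165/(66811/1550) = 165*(1550/66811) = 255750/66811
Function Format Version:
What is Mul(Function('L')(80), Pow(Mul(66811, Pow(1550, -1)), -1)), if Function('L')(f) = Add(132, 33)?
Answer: Rational(255750, 66811) ≈ 3.8280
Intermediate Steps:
Function('L')(f) = 165
Mul(Function('L')(80), Pow(Mul(66811, Pow(1550, -1)), -1)) = Mul(165, Pow(Mul(66811, Pow(1550, -1)), -1)) = Mul(165, Pow(Mul(66811, Rational(1, 1550)), -1)) = Mul(165, Pow(Rational(66811, 1550), -1)) = Mul(165, Rational(1550, 66811)) = Rational(255750, 66811)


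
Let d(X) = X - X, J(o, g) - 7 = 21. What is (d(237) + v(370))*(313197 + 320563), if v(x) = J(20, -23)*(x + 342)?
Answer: 12634639360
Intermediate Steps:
J(o, g) = 28 (J(o, g) = 7 + 21 = 28)
d(X) = 0
v(x) = 9576 + 28*x (v(x) = 28*(x + 342) = 28*(342 + x) = 9576 + 28*x)
(d(237) + v(370))*(313197 + 320563) = (0 + (9576 + 28*370))*(313197 + 320563) = (0 + (9576 + 10360))*633760 = (0 + 19936)*633760 = 19936*633760 = 12634639360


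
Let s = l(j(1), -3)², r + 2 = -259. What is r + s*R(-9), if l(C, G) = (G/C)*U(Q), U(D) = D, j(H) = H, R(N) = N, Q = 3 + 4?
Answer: -4230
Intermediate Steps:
Q = 7
r = -261 (r = -2 - 259 = -261)
l(C, G) = 7*G/C (l(C, G) = (G/C)*7 = 7*G/C)
s = 441 (s = (7*(-3)/1)² = (7*(-3)*1)² = (-21)² = 441)
r + s*R(-9) = -261 + 441*(-9) = -261 - 3969 = -4230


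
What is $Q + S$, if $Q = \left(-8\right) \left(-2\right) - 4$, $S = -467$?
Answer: $-455$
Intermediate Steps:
$Q = 12$ ($Q = 16 - 4 = 12$)
$Q + S = 12 - 467 = -455$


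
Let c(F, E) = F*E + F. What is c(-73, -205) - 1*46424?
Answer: -31532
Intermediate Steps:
c(F, E) = F + E*F (c(F, E) = E*F + F = F + E*F)
c(-73, -205) - 1*46424 = -73*(1 - 205) - 1*46424 = -73*(-204) - 46424 = 14892 - 46424 = -31532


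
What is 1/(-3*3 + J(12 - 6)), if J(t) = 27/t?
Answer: -2/9 ≈ -0.22222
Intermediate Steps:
1/(-3*3 + J(12 - 6)) = 1/(-3*3 + 27/(12 - 6)) = 1/(-9 + 27/6) = 1/(-9 + 27*(⅙)) = 1/(-9 + 9/2) = 1/(-9/2) = -2/9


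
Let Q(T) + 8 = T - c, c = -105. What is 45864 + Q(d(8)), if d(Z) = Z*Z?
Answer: 46025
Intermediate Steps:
d(Z) = Z**2
Q(T) = 97 + T (Q(T) = -8 + (T - 1*(-105)) = -8 + (T + 105) = -8 + (105 + T) = 97 + T)
45864 + Q(d(8)) = 45864 + (97 + 8**2) = 45864 + (97 + 64) = 45864 + 161 = 46025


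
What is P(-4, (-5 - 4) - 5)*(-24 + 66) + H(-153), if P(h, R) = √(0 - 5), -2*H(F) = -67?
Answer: 67/2 + 42*I*√5 ≈ 33.5 + 93.915*I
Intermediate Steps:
H(F) = 67/2 (H(F) = -½*(-67) = 67/2)
P(h, R) = I*√5 (P(h, R) = √(-5) = I*√5)
P(-4, (-5 - 4) - 5)*(-24 + 66) + H(-153) = (I*√5)*(-24 + 66) + 67/2 = (I*√5)*42 + 67/2 = 42*I*√5 + 67/2 = 67/2 + 42*I*√5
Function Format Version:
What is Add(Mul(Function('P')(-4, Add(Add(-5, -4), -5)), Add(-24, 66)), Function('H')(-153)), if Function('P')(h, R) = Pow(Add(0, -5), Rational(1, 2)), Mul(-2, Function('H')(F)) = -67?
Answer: Add(Rational(67, 2), Mul(42, I, Pow(5, Rational(1, 2)))) ≈ Add(33.500, Mul(93.915, I))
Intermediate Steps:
Function('H')(F) = Rational(67, 2) (Function('H')(F) = Mul(Rational(-1, 2), -67) = Rational(67, 2))
Function('P')(h, R) = Mul(I, Pow(5, Rational(1, 2))) (Function('P')(h, R) = Pow(-5, Rational(1, 2)) = Mul(I, Pow(5, Rational(1, 2))))
Add(Mul(Function('P')(-4, Add(Add(-5, -4), -5)), Add(-24, 66)), Function('H')(-153)) = Add(Mul(Mul(I, Pow(5, Rational(1, 2))), Add(-24, 66)), Rational(67, 2)) = Add(Mul(Mul(I, Pow(5, Rational(1, 2))), 42), Rational(67, 2)) = Add(Mul(42, I, Pow(5, Rational(1, 2))), Rational(67, 2)) = Add(Rational(67, 2), Mul(42, I, Pow(5, Rational(1, 2))))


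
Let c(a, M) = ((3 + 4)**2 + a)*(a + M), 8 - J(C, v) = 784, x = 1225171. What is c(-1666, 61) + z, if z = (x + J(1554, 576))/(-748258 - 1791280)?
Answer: 6590823653935/2539538 ≈ 2.5953e+6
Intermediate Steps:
J(C, v) = -776 (J(C, v) = 8 - 1*784 = 8 - 784 = -776)
c(a, M) = (49 + a)*(M + a) (c(a, M) = (7**2 + a)*(M + a) = (49 + a)*(M + a))
z = -1224395/2539538 (z = (1225171 - 776)/(-748258 - 1791280) = 1224395/(-2539538) = 1224395*(-1/2539538) = -1224395/2539538 ≈ -0.48213)
c(-1666, 61) + z = ((-1666)**2 + 49*61 + 49*(-1666) + 61*(-1666)) - 1224395/2539538 = (2775556 + 2989 - 81634 - 101626) - 1224395/2539538 = 2595285 - 1224395/2539538 = 6590823653935/2539538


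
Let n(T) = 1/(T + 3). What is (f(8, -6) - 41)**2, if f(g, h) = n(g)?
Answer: 202500/121 ≈ 1673.6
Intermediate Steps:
n(T) = 1/(3 + T)
f(g, h) = 1/(3 + g)
(f(8, -6) - 41)**2 = (1/(3 + 8) - 41)**2 = (1/11 - 41)**2 = (-450/11)**2 = 202500/121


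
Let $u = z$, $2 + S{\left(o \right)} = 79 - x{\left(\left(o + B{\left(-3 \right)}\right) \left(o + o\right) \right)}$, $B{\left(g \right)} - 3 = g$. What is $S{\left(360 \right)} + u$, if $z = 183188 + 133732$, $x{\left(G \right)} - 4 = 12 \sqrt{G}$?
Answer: $316993 - 4320 \sqrt{2} \approx 3.1088 \cdot 10^{5}$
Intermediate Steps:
$B{\left(g \right)} = 3 + g$
$x{\left(G \right)} = 4 + 12 \sqrt{G}$
$S{\left(o \right)} = 73 - 12 \sqrt{2} \sqrt{o^{2}}$ ($S{\left(o \right)} = -2 - \left(-75 + 12 \sqrt{\left(o + o\right) \left(o + \left(3 - 3\right)\right)}\right) = -2 - \left(-75 + 12 \sqrt{2 o \left(o + 0\right)}\right) = -2 - \left(-75 + 12 \sqrt{2 o^{2}}\right) = -2 - \left(-75 + 12 \sqrt{2} \sqrt{o^{2}}\right) = 73 - 12 \sqrt{2} \sqrt{o^{2}}$)
$z = 316920$
$u = 316920$
$S{\left(360 \right)} + u = \left(73 - 12 \sqrt{2} \sqrt{360^{2}}\right) + 316920 = \left(73 - 12 \sqrt{2} \sqrt{129600}\right) + 316920 = \left(73 - 12 \sqrt{2} \cdot 360\right) + 316920 = \left(73 - 4320 \sqrt{2}\right) + 316920 = 316993 - 4320 \sqrt{2}$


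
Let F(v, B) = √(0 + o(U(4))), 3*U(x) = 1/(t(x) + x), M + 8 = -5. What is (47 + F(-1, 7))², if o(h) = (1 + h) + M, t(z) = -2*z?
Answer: (282 + I*√435)²/36 ≈ 2196.9 + 326.75*I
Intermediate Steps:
M = -13 (M = -8 - 5 = -13)
U(x) = -1/(3*x) (U(x) = 1/(3*(-2*x + x)) = 1/(3*((-x))) = (-1/x)/3 = -1/(3*x))
o(h) = -12 + h (o(h) = (1 + h) - 13 = -12 + h)
F(v, B) = I*√435/6 (F(v, B) = √(0 + (-12 - ⅓/4)) = √(0 + (-12 - ⅓*¼)) = √(0 + (-12 - 1/12)) = √(0 - 145/12) = √(-145/12) = I*√435/6)
(47 + F(-1, 7))² = (47 + I*√435/6)²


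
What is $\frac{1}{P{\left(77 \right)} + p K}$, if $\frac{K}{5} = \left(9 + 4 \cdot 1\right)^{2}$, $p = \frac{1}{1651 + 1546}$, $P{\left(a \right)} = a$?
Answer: $\frac{3197}{247014} \approx 0.012943$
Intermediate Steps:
$p = \frac{1}{3197} \approx 0.00031279$
$K = 845$ ($K = 5 \left(9 + 4 \cdot 1\right)^{2} = 5 \left(9 + 4\right)^{2} = 5 \cdot 13^{2} = 5 \cdot 169 = 845$)
$\frac{1}{P{\left(77 \right)} + p K} = \frac{1}{77 + \frac{1}{3197} \cdot 845} = \frac{1}{77 + \frac{845}{3197}} = \frac{1}{\frac{247014}{3197}} = \frac{3197}{247014}$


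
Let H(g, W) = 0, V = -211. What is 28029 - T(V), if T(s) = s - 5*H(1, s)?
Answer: 28240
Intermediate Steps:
T(s) = s (T(s) = s - 5*0 = s + 0 = s)
28029 - T(V) = 28029 - 1*(-211) = 28029 + 211 = 28240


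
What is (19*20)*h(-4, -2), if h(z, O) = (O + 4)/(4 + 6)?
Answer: 76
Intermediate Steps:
h(z, O) = ⅖ + O/10 (h(z, O) = (4 + O)/10 = (4 + O)*(⅒) = ⅖ + O/10)
(19*20)*h(-4, -2) = (19*20)*(⅖ + (⅒)*(-2)) = 380*(⅖ - ⅕) = 380*(⅕) = 76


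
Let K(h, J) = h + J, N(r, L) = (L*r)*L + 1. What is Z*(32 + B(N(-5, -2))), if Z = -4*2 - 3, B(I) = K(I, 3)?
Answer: -176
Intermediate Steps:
N(r, L) = 1 + r*L² (N(r, L) = r*L² + 1 = 1 + r*L²)
K(h, J) = J + h
B(I) = 3 + I
Z = -11 (Z = -8 - 3 = -11)
Z*(32 + B(N(-5, -2))) = -11*(32 + (3 + (1 - 5*(-2)²))) = -11*(32 + (3 + (1 - 5*4))) = -11*(32 + (3 + (1 - 20))) = -11*(32 + (3 - 19)) = -11*(32 - 16) = -11*16 = -176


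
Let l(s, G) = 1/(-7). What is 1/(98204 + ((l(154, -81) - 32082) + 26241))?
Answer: 7/646540 ≈ 1.0827e-5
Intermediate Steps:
l(s, G) = -⅐
1/(98204 + ((l(154, -81) - 32082) + 26241)) = 1/(98204 + ((-⅐ - 32082) + 26241)) = 1/(98204 + (-224575/7 + 26241)) = 1/(98204 - 40888/7) = 1/(646540/7) = 7/646540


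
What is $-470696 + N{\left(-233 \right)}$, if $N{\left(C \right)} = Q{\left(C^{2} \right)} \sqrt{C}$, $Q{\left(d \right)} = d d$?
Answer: $-470696 + 2947295521 i \sqrt{233} \approx -4.707 \cdot 10^{5} + 4.4988 \cdot 10^{10} i$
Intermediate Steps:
$Q{\left(d \right)} = d^{2}$
$N{\left(C \right)} = C^{\frac{9}{2}}$ ($N{\left(C \right)} = \left(C^{2}\right)^{2} \sqrt{C} = C^{4} \sqrt{C} = C^{\frac{9}{2}}$)
$-470696 + N{\left(-233 \right)} = -470696 + \left(-233\right)^{\frac{9}{2}} = -470696 + 2947295521 i \sqrt{233}$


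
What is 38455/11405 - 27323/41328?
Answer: 255529885/94269168 ≈ 2.7106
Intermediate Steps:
38455/11405 - 27323/41328 = 38455*(1/11405) - 27323*1/41328 = 7691/2281 - 27323/41328 = 255529885/94269168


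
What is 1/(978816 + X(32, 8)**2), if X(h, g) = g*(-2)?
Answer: 1/979072 ≈ 1.0214e-6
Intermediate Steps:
X(h, g) = -2*g
1/(978816 + X(32, 8)**2) = 1/(978816 + (-2*8)**2) = 1/(978816 + (-16)**2) = 1/(978816 + 256) = 1/979072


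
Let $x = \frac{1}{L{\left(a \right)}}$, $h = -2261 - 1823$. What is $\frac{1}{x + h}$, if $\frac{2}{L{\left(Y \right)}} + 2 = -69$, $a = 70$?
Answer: $- \frac{2}{8239} \approx -0.00024275$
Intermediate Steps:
$h = -4084$
$L{\left(Y \right)} = - \frac{2}{71}$ ($L{\left(Y \right)} = \frac{2}{-2 - 69} = \frac{2}{-71} = 2 \left(- \frac{1}{71}\right) = - \frac{2}{71}$)
$x = - \frac{71}{2}$ ($x = \frac{1}{- \frac{2}{71}} = - \frac{71}{2} \approx -35.5$)
$\frac{1}{x + h} = \frac{1}{- \frac{71}{2} - 4084} = \frac{1}{- \frac{8239}{2}} = - \frac{2}{8239}$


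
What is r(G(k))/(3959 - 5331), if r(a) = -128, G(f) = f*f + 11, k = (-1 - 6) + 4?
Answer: 32/343 ≈ 0.093295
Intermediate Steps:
k = -3 (k = -7 + 4 = -3)
G(f) = 11 + f² (G(f) = f² + 11 = 11 + f²)
r(G(k))/(3959 - 5331) = -128/(3959 - 5331) = -128/(-1372) = -128*(-1/1372) = 32/343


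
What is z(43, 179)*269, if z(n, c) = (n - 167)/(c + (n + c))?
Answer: -33356/401 ≈ -83.182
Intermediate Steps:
z(n, c) = (-167 + n)/(n + 2*c) (z(n, c) = (-167 + n)/(c + (c + n)) = (-167 + n)/(n + 2*c))
z(43, 179)*269 = ((-167 + 43)/(43 + 2*179))*269 = (-124/(43 + 358))*269 = (-124/401)*269 = ((1/401)*(-124))*269 = -124/401*269 = -33356/401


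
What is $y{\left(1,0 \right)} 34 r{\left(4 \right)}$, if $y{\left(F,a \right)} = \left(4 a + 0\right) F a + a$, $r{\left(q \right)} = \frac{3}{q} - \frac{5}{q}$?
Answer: $0$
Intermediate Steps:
$r{\left(q \right)} = - \frac{2}{q}$
$y{\left(F,a \right)} = a + 4 F a^{2}$ ($y{\left(F,a \right)} = 4 a F a + a = 4 F a a + a = 4 F a^{2} + a = a + 4 F a^{2}$)
$y{\left(1,0 \right)} 34 r{\left(4 \right)} = 0 \left(1 + 4 \cdot 1 \cdot 0\right) 34 \left(- \frac{2}{4}\right) = 0 \left(1 + 0\right) 34 \left(\left(-2\right) \frac{1}{4}\right) = 0 \cdot 1 \cdot 34 \left(- \frac{1}{2}\right) = 0 \cdot 34 \left(- \frac{1}{2}\right) = 0 \left(- \frac{1}{2}\right) = 0$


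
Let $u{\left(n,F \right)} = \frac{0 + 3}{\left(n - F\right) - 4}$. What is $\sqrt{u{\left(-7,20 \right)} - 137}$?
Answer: $\frac{5 i \sqrt{5270}}{31} \approx 11.709 i$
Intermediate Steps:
$u{\left(n,F \right)} = \frac{3}{-4 + n - F}$
$\sqrt{u{\left(-7,20 \right)} - 137} = \sqrt{\frac{3}{-4 - 7 - 20} - 137} = \sqrt{\frac{3}{-31} - 137} = \sqrt{3 \left(- \frac{1}{31}\right) - 137} = \sqrt{- \frac{3}{31} - 137} = \sqrt{- \frac{4250}{31}} = \frac{5 i \sqrt{5270}}{31}$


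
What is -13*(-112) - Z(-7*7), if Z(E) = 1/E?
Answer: 71345/49 ≈ 1456.0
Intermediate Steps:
-13*(-112) - Z(-7*7) = -13*(-112) - 1/((-7*7)) = 1456 - 1/(-49) = 1456 - 1*(-1/49) = 1456 + 1/49 = 71345/49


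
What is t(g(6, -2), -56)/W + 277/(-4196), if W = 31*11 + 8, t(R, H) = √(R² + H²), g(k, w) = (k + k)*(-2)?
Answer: -277/4196 + 8*√58/349 ≈ 0.10856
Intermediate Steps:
g(k, w) = -4*k (g(k, w) = (2*k)*(-2) = -4*k)
t(R, H) = √(H² + R²)
W = 349 (W = 341 + 8 = 349)
t(g(6, -2), -56)/W + 277/(-4196) = √((-56)² + (-4*6)²)/349 + 277/(-4196) = √(3136 + (-24)²)*(1/349) + 277*(-1/4196) = √(3136 + 576)*(1/349) - 277/4196 = √3712*(1/349) - 277/4196 = (8*√58)*(1/349) - 277/4196 = 8*√58/349 - 277/4196 = -277/4196 + 8*√58/349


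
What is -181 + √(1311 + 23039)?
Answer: -181 + 5*√974 ≈ -24.955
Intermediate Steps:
-181 + √(1311 + 23039) = -181 + √24350 = -181 + 5*√974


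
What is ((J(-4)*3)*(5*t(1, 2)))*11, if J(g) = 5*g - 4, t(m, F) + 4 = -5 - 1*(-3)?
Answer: 23760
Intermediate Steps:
t(m, F) = -6 (t(m, F) = -4 + (-5 - 1*(-3)) = -4 + (-5 + 3) = -4 - 2 = -6)
J(g) = -4 + 5*g
((J(-4)*3)*(5*t(1, 2)))*11 = (((-4 + 5*(-4))*3)*(5*(-6)))*11 = (((-4 - 20)*3)*(-30))*11 = (-24*3*(-30))*11 = -72*(-30)*11 = 2160*11 = 23760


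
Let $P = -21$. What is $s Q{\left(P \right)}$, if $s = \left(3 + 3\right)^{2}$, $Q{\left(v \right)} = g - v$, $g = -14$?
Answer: $252$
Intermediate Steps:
$Q{\left(v \right)} = -14 - v$
$s = 36$ ($s = 6^{2} = 36$)
$s Q{\left(P \right)} = 36 \left(-14 - -21\right) = 36 \left(-14 + 21\right) = 36 \cdot 7 = 252$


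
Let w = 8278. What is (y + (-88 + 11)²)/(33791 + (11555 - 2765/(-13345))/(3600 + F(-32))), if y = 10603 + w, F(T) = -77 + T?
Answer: 231166653990/314877773737 ≈ 0.73415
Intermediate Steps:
y = 18881 (y = 10603 + 8278 = 18881)
(y + (-88 + 11)²)/(33791 + (11555 - 2765/(-13345))/(3600 + F(-32))) = (18881 + (-88 + 11)²)/(33791 + (11555 - 2765/(-13345))/(3600 + (-77 - 32))) = (18881 + (-77)²)/(33791 + (11555 - 2765*(-1/13345))/(3600 - 109)) = (18881 + 5929)/(33791 + (11555 + 553/2669)/3491) = 24810/(33791 + (30840848/2669)*(1/3491)) = 24810/(33791 + 30840848/9317479) = 24810/(314877773737/9317479) = 24810*(9317479/314877773737) = 231166653990/314877773737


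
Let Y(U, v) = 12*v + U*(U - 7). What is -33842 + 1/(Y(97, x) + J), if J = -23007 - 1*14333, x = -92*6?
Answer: -1192389029/35234 ≈ -33842.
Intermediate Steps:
x = -552
Y(U, v) = 12*v + U*(-7 + U)
J = -37340 (J = -23007 - 14333 = -37340)
-33842 + 1/(Y(97, x) + J) = -33842 + 1/((97**2 - 7*97 + 12*(-552)) - 37340) = -33842 + 1/((9409 - 679 - 6624) - 37340) = -33842 + 1/(2106 - 37340) = -33842 + 1/(-35234) = -33842 - 1/35234 = -1192389029/35234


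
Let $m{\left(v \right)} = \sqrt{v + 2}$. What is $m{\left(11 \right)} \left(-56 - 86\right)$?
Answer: $- 142 \sqrt{13} \approx -511.99$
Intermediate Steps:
$m{\left(v \right)} = \sqrt{2 + v}$
$m{\left(11 \right)} \left(-56 - 86\right) = \sqrt{2 + 11} \left(-56 - 86\right) = \sqrt{13} \left(-142\right) = - 142 \sqrt{13}$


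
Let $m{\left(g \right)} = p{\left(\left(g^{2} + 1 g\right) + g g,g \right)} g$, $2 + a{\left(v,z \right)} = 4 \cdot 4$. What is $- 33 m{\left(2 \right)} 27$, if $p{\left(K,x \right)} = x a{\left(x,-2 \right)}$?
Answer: $-49896$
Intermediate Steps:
$a{\left(v,z \right)} = 14$ ($a{\left(v,z \right)} = -2 + 4 \cdot 4 = -2 + 16 = 14$)
$p{\left(K,x \right)} = 14 x$ ($p{\left(K,x \right)} = x 14 = 14 x$)
$m{\left(g \right)} = 14 g^{2}$ ($m{\left(g \right)} = 14 g g = 14 g^{2}$)
$- 33 m{\left(2 \right)} 27 = - 33 \cdot 14 \cdot 2^{2} \cdot 27 = - 33 \cdot 14 \cdot 4 \cdot 27 = \left(-33\right) 56 \cdot 27 = \left(-1848\right) 27 = -49896$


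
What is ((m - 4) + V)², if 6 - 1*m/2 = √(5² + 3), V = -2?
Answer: 148 - 48*√7 ≈ 21.004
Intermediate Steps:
m = 12 - 4*√7 (m = 12 - 2*√(5² + 3) = 12 - 2*√(25 + 3) = 12 - 4*√7 ≈ 1.4170)
((m - 4) + V)² = (((12 - 4*√7) - 4) - 2)² = ((8 - 4*√7) - 2)² = (6 - 4*√7)²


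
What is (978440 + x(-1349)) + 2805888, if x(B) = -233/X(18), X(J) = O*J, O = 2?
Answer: 136235575/36 ≈ 3.7843e+6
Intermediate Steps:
X(J) = 2*J
x(B) = -233/36 (x(B) = -233/(2*18) = -233/36)
(978440 + x(-1349)) + 2805888 = (978440 - 233/36) + 2805888 = 35223607/36 + 2805888 = 136235575/36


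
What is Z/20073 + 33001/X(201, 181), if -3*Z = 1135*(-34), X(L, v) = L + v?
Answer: 2002028599/23003658 ≈ 87.031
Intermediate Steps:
Z = 38590/3 (Z = -1135*(-34)/3 = -1/3*(-38590) = 38590/3 ≈ 12863.)
Z/20073 + 33001/X(201, 181) = (38590/3)/20073 + 33001/(201 + 181) = (38590/3)*(1/20073) + 33001/382 = 38590/60219 + 33001*(1/382) = 38590/60219 + 33001/382 = 2002028599/23003658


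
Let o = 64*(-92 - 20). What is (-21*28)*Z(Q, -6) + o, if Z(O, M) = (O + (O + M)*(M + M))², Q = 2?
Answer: -1477168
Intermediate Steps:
Z(O, M) = (O + 2*M*(M + O))² (Z(O, M) = (O + (M + O)*(2*M))² = (O + 2*M*(M + O))²)
o = -7168 (o = 64*(-112) = -7168)
(-21*28)*Z(Q, -6) + o = (-21*28)*(2 + 2*(-6)² + 2*(-6)*2)² - 7168 = -588*(2 + 2*36 - 24)² - 7168 = -588*(2 + 72 - 24)² - 7168 = -588*50² - 7168 = -588*2500 - 7168 = -1470000 - 7168 = -1477168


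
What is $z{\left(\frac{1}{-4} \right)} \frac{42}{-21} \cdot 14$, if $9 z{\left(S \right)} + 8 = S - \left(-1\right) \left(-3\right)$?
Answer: $35$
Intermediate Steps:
$z{\left(S \right)} = - \frac{11}{9} + \frac{S}{9}$ ($z{\left(S \right)} = - \frac{8}{9} + \frac{S - \left(-1\right) \left(-3\right)}{9} = - \frac{8}{9} + \frac{S - 3}{9} = - \frac{8}{9} + \frac{-3 + S}{9} = - \frac{8}{9} + \left(- \frac{1}{3} + \frac{S}{9}\right) = - \frac{11}{9} + \frac{S}{9}$)
$z{\left(\frac{1}{-4} \right)} \frac{42}{-21} \cdot 14 = \left(- \frac{11}{9} + \frac{1}{9 \left(-4\right)}\right) \frac{42}{-21} \cdot 14 = \left(- \frac{11}{9} + \frac{1}{9} \left(- \frac{1}{4}\right)\right) 42 \left(- \frac{1}{21}\right) 14 = \left(- \frac{11}{9} - \frac{1}{36}\right) \left(-2\right) 14 = \left(- \frac{5}{4}\right) \left(-2\right) 14 = \frac{5}{2} \cdot 14 = 35$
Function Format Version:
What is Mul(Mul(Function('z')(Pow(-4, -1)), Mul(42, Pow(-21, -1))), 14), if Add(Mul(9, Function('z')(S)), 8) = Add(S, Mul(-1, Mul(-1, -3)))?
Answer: 35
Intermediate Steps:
Function('z')(S) = Add(Rational(-11, 9), Mul(Rational(1, 9), S)) (Function('z')(S) = Add(Rational(-8, 9), Mul(Rational(1, 9), Add(S, Mul(-1, Mul(-1, -3))))) = Add(Rational(-8, 9), Mul(Rational(1, 9), Add(S, Mul(-1, 3)))) = Add(Rational(-8, 9), Mul(Rational(1, 9), Add(S, -3))) = Add(Rational(-8, 9), Mul(Rational(1, 9), Add(-3, S))) = Add(Rational(-8, 9), Add(Rational(-1, 3), Mul(Rational(1, 9), S))) = Add(Rational(-11, 9), Mul(Rational(1, 9), S)))
Mul(Mul(Function('z')(Pow(-4, -1)), Mul(42, Pow(-21, -1))), 14) = Mul(Mul(Add(Rational(-11, 9), Mul(Rational(1, 9), Pow(-4, -1))), Mul(42, Pow(-21, -1))), 14) = Mul(Mul(Add(Rational(-11, 9), Mul(Rational(1, 9), Rational(-1, 4))), Mul(42, Rational(-1, 21))), 14) = Mul(Mul(Add(Rational(-11, 9), Rational(-1, 36)), -2), 14) = Mul(Mul(Rational(-5, 4), -2), 14) = Mul(Rational(5, 2), 14) = 35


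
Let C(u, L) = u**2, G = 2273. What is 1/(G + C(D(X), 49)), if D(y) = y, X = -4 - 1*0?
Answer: 1/2289 ≈ 0.00043687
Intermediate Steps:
X = -4 (X = -4 + 0 = -4)
1/(G + C(D(X), 49)) = 1/(2273 + (-4)**2) = 1/(2273 + 16) = 1/2289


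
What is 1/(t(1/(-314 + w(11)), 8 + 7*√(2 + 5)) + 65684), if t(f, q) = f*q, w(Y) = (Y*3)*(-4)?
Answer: 1866513568/122600043720399 + 446*√7/122600043720399 ≈ 1.5224e-5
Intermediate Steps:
w(Y) = -12*Y (w(Y) = (3*Y)*(-4) = -12*Y)
1/(t(1/(-314 + w(11)), 8 + 7*√(2 + 5)) + 65684) = 1/((8 + 7*√(2 + 5))/(-314 - 12*11) + 65684) = 1/((8 + 7*√7)/(-314 - 132) + 65684) = 1/((8 + 7*√7)/(-446) + 65684) = 1/(-(8 + 7*√7)/446 + 65684) = 1/((-4/223 - 7*√7/446) + 65684) = 1/(14647528/223 - 7*√7/446)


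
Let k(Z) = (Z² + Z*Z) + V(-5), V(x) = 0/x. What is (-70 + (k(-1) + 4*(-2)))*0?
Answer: 0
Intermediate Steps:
V(x) = 0
k(Z) = 2*Z² (k(Z) = (Z² + Z*Z) + 0 = (Z² + Z²) + 0 = 2*Z² + 0 = 2*Z²)
(-70 + (k(-1) + 4*(-2)))*0 = (-70 + (2*(-1)² + 4*(-2)))*0 = (-70 + (2*1 - 8))*0 = (-70 + (2 - 8))*0 = (-70 - 6)*0 = -76*0 = 0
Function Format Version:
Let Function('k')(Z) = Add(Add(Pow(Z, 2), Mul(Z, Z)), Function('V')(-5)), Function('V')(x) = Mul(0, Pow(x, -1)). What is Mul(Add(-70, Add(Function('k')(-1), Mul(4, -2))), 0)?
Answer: 0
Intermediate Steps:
Function('V')(x) = 0
Function('k')(Z) = Mul(2, Pow(Z, 2)) (Function('k')(Z) = Add(Add(Pow(Z, 2), Mul(Z, Z)), 0) = Add(Add(Pow(Z, 2), Pow(Z, 2)), 0) = Add(Mul(2, Pow(Z, 2)), 0) = Mul(2, Pow(Z, 2)))
Mul(Add(-70, Add(Function('k')(-1), Mul(4, -2))), 0) = Mul(Add(-70, Add(Mul(2, Pow(-1, 2)), Mul(4, -2))), 0) = Mul(Add(-70, Add(Mul(2, 1), -8)), 0) = Mul(Add(-70, Add(2, -8)), 0) = Mul(Add(-70, -6), 0) = Mul(-76, 0) = 0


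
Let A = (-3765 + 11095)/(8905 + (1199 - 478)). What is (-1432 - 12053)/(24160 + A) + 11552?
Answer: 89551201529/7752383 ≈ 11551.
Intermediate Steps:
A = 3665/4813 (A = 7330/(8905 + 721) = 7330/9626 = 7330*(1/9626) = 3665/4813 ≈ 0.76148)
(-1432 - 12053)/(24160 + A) + 11552 = (-1432 - 12053)/(24160 + 3665/4813) + 11552 = -13485/116285745/4813 + 11552 = -13485*4813/116285745 + 11552 = -4326887/7752383 + 11552 = 89551201529/7752383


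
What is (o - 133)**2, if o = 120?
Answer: 169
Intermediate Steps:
(o - 133)**2 = (120 - 133)**2 = (-13)**2 = 169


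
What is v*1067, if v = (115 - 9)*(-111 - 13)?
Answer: -14024648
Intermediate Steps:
v = -13144 (v = 106*(-124) = -13144)
v*1067 = -13144*1067 = -14024648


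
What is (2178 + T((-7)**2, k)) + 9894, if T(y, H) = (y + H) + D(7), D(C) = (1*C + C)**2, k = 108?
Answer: 12425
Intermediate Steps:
D(C) = 4*C**2 (D(C) = (C + C)**2 = (2*C)**2 = 4*C**2)
T(y, H) = 196 + H + y (T(y, H) = (y + H) + 4*7**2 = (H + y) + 4*49 = (H + y) + 196 = 196 + H + y)
(2178 + T((-7)**2, k)) + 9894 = (2178 + (196 + 108 + (-7)**2)) + 9894 = (2178 + (196 + 108 + 49)) + 9894 = (2178 + 353) + 9894 = 2531 + 9894 = 12425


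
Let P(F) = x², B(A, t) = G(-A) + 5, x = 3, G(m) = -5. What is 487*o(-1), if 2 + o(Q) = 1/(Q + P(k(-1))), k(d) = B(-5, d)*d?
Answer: -7305/8 ≈ -913.13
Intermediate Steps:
B(A, t) = 0 (B(A, t) = -5 + 5 = 0)
k(d) = 0 (k(d) = 0*d = 0)
P(F) = 9 (P(F) = 3² = 9)
o(Q) = -2 + 1/(9 + Q) (o(Q) = -2 + 1/(Q + 9) = -2 + 1/(9 + Q))
487*o(-1) = 487*((-17 - 2*(-1))/(9 - 1)) = 487*((-17 + 2)/8) = 487*((⅛)*(-15)) = 487*(-15/8) = -7305/8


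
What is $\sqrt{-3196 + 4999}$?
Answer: $\sqrt{1803} \approx 42.462$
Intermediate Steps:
$\sqrt{-3196 + 4999} = \sqrt{1803}$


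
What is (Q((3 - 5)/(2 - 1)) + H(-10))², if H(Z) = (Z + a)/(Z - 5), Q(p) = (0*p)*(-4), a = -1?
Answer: 121/225 ≈ 0.53778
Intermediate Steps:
Q(p) = 0 (Q(p) = 0*(-4) = 0)
H(Z) = (-1 + Z)/(-5 + Z) (H(Z) = (Z - 1)/(Z - 5) = (-1 + Z)/(-5 + Z))
(Q((3 - 5)/(2 - 1)) + H(-10))² = (0 + (-1 - 10)/(-5 - 10))² = (0 - 11/(-15))² = (0 - 1/15*(-11))² = (0 + 11/15)² = (11/15)² = 121/225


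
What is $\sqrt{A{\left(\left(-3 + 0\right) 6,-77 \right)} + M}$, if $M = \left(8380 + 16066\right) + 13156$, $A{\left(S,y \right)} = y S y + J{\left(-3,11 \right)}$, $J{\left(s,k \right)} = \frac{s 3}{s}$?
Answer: $i \sqrt{69117} \approx 262.9 i$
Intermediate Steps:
$J{\left(s,k \right)} = 3$ ($J{\left(s,k \right)} = \frac{3 s}{s} = 3$)
$A{\left(S,y \right)} = 3 + S y^{2}$ ($A{\left(S,y \right)} = y S y + 3 = S y y + 3 = S y^{2} + 3 = 3 + S y^{2}$)
$M = 37602$ ($M = 24446 + 13156 = 37602$)
$\sqrt{A{\left(\left(-3 + 0\right) 6,-77 \right)} + M} = \sqrt{\left(3 + \left(-3 + 0\right) 6 \left(-77\right)^{2}\right) + 37602} = \sqrt{\left(3 + \left(-3\right) 6 \cdot 5929\right) + 37602} = \sqrt{\left(3 - 106722\right) + 37602} = \sqrt{-106719 + 37602} = \sqrt{-69117} = i \sqrt{69117}$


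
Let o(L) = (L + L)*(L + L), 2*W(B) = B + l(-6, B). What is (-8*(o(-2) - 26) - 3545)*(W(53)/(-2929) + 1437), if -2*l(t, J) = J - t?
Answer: -58336202925/11716 ≈ -4.9792e+6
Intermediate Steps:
l(t, J) = t/2 - J/2 (l(t, J) = -(J - t)/2 = t/2 - J/2)
W(B) = -3/2 + B/4 (W(B) = (B + ((½)*(-6) - B/2))/2 = (B + (-3 - B/2))/2 = (-3 + B/2)/2 = -3/2 + B/4)
o(L) = 4*L² (o(L) = (2*L)*(2*L) = 4*L²)
(-8*(o(-2) - 26) - 3545)*(W(53)/(-2929) + 1437) = (-8*(4*(-2)² - 26) - 3545)*((-3/2 + (¼)*53)/(-2929) + 1437) = (-8*(4*4 - 26) - 3545)*((-3/2 + 53/4)*(-1/2929) + 1437) = (-8*(16 - 26) - 3545)*((47/4)*(-1/2929) + 1437) = (-8*(-10) - 3545)*(-47/11716 + 1437) = (80 - 3545)*(16835845/11716) = -3465*16835845/11716 = -58336202925/11716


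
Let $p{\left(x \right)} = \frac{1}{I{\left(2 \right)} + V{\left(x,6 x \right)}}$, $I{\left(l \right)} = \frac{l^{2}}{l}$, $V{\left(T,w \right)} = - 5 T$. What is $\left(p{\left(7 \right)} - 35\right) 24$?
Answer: $- \frac{9248}{11} \approx -840.73$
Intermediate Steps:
$I{\left(l \right)} = l$
$p{\left(x \right)} = \frac{1}{2 - 5 x}$
$\left(p{\left(7 \right)} - 35\right) 24 = \left(- \frac{1}{-2 + 5 \cdot 7} - 35\right) 24 = \left(- \frac{1}{-2 + 35} - 35\right) 24 = \left(- \frac{1}{33} - 35\right) 24 = \left(- \frac{1156}{33}\right) 24 = - \frac{9248}{11}$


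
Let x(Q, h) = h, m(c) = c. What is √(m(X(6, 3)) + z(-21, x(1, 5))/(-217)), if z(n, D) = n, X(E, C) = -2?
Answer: I*√1829/31 ≈ 1.3796*I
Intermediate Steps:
√(m(X(6, 3)) + z(-21, x(1, 5))/(-217)) = √(-2 - 21/(-217)) = √(-2 - 21*(-1/217)) = √(-2 + 3/31) = √(-59/31) = I*√1829/31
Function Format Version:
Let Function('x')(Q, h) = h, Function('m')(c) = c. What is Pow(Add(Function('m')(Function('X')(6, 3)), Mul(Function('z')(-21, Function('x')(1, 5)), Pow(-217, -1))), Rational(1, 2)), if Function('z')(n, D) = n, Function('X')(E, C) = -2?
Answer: Mul(Rational(1, 31), I, Pow(1829, Rational(1, 2))) ≈ Mul(1.3796, I)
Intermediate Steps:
Pow(Add(Function('m')(Function('X')(6, 3)), Mul(Function('z')(-21, Function('x')(1, 5)), Pow(-217, -1))), Rational(1, 2)) = Pow(Add(-2, Mul(-21, Pow(-217, -1))), Rational(1, 2)) = Pow(Add(-2, Mul(-21, Rational(-1, 217))), Rational(1, 2)) = Pow(Add(-2, Rational(3, 31)), Rational(1, 2)) = Pow(Rational(-59, 31), Rational(1, 2)) = Mul(Rational(1, 31), I, Pow(1829, Rational(1, 2)))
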